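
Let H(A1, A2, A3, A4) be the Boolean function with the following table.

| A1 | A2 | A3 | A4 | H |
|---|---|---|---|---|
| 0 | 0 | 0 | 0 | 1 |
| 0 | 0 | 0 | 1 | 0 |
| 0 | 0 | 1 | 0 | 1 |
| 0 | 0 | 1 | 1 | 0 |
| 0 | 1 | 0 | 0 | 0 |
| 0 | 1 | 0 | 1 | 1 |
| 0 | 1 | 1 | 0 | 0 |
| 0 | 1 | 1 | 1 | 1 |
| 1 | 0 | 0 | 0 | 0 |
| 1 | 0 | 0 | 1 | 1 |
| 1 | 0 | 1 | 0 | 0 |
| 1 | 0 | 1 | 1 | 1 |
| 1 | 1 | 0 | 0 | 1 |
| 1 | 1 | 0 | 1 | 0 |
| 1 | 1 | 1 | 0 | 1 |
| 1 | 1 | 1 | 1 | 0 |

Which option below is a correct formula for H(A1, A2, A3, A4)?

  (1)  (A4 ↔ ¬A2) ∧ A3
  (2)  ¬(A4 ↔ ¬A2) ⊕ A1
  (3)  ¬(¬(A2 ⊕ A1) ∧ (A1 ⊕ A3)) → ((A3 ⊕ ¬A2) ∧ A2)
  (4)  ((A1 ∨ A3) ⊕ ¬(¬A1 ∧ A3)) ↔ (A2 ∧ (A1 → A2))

(1): at (0,0,0,0) it gives 0, but H = 1 — eliminated.
(3): at (0,0,0,0) it gives 0, but H = 1 — eliminated.
(4): at (0,0,0,0) it gives 0, but H = 1 — eliminated.
Only (2) survives; checking it on all 16 rows confirms it matches H.

2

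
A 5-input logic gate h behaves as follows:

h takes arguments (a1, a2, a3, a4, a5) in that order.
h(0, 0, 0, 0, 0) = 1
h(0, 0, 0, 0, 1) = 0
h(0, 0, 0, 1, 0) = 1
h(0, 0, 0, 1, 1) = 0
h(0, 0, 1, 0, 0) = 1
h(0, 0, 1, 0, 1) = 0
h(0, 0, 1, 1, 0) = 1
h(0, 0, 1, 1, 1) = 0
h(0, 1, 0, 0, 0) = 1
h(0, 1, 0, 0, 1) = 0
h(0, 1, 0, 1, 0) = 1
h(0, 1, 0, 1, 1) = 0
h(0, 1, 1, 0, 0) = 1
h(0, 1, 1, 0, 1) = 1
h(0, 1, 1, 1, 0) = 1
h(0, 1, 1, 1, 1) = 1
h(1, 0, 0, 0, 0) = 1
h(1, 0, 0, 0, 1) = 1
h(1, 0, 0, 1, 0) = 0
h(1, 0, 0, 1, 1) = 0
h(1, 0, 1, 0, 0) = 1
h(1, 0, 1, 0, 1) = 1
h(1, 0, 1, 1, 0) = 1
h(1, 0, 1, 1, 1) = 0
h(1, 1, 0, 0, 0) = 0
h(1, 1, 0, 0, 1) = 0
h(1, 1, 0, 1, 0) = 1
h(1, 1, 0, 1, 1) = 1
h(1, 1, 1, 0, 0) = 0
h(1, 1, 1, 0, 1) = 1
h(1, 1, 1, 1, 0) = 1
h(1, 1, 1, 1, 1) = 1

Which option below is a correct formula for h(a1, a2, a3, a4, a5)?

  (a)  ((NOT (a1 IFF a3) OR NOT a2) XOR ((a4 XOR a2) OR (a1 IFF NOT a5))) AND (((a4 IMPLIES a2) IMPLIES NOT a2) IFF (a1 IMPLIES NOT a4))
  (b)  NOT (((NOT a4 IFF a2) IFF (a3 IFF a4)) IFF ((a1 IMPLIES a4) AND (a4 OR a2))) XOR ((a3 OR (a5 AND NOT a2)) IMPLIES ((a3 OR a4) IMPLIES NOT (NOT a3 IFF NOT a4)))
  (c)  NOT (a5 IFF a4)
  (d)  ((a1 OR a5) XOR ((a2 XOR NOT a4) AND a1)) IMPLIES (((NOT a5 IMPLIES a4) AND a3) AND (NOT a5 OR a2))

d

(a): at (0,0,0,1,0) it gives 0, but h = 1 — eliminated.
(b): at (0,0,0,0,1) it gives 1, but h = 0 — eliminated.
(c): at (0,0,0,0,0) it gives 0, but h = 1 — eliminated.
That leaves (d). Evaluating it on every row reproduces the table of h exactly.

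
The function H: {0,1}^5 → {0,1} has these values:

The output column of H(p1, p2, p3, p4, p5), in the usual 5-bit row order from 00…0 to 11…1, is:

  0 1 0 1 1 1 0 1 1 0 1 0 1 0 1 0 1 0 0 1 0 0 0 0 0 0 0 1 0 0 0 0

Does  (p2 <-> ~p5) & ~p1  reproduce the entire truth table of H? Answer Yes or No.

Test each input against both H and the formula:
  p1=0, p2=0, p3=0, p4=0, p5=0: formula gives 0, H = 0 ✓
  p1=0, p2=0, p3=0, p4=0, p5=1: formula gives 1, H = 1 ✓
  p1=0, p2=0, p3=0, p4=1, p5=0: formula gives 0, H = 0 ✓
  p1=0, p2=0, p3=0, p4=1, p5=1: formula gives 1, H = 1 ✓
  p1=0, p2=0, p3=1, p4=0, p5=0: formula gives 0, but H = 1 ✗
Row (0,0,1,0,0) is a counterexample, so the formula is not equivalent to H.

No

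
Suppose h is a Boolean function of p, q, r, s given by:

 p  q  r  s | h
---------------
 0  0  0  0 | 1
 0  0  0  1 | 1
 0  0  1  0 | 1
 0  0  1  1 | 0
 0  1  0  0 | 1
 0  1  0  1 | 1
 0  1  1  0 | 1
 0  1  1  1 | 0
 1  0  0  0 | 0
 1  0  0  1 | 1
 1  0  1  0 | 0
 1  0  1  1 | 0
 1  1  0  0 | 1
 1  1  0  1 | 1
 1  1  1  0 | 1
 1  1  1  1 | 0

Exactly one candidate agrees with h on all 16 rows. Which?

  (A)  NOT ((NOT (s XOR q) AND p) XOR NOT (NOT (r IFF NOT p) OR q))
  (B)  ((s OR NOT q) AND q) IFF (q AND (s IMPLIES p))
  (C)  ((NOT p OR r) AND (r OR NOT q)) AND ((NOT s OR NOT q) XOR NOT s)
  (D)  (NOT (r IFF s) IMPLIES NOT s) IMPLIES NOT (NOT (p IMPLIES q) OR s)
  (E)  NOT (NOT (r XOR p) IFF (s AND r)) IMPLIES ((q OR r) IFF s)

(A) disagrees with h on (0,0,1,0) (formula → 0, table → 1); rule it out.
(B) disagrees with h on (0,0,1,1) (formula → 1, table → 0); rule it out.
(C) disagrees with h on (0,0,0,0) (formula → 0, table → 1); rule it out.
(E) disagrees with h on (0,0,0,1) (formula → 0, table → 1); rule it out.
That leaves (D). Evaluating it on every row reproduces the table of h exactly.

D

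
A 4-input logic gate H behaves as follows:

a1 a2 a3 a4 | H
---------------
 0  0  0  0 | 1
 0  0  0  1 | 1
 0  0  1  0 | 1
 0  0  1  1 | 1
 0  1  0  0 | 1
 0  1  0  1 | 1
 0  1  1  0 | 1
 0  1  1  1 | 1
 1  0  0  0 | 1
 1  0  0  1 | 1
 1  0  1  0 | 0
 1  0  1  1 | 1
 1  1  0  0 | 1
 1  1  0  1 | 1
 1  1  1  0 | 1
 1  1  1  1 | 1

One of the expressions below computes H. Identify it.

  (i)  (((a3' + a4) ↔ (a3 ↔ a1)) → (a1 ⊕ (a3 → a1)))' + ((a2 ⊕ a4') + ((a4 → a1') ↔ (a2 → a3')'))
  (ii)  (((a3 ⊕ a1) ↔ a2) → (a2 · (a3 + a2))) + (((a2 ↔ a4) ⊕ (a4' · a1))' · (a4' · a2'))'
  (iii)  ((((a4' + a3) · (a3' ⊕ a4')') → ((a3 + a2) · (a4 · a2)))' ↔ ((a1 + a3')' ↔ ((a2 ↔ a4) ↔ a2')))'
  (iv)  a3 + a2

(i): at (0,0,0,1) it gives 0, but H = 1 — eliminated.
(iii): at (0,1,1,1) it gives 0, but H = 1 — eliminated.
(iv): at (0,0,0,0) it gives 0, but H = 1 — eliminated.
That leaves (ii). Evaluating it on every row reproduces the table of H exactly.

ii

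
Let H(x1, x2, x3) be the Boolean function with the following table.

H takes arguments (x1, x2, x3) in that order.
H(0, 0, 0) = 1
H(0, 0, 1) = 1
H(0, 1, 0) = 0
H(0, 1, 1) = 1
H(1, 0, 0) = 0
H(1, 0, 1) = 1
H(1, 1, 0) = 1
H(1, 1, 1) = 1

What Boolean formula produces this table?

The 0-rows are (0,1,0), (1,0,0). Take each as a conjunction (¬x1·x2·¬x3, x1·¬x2·¬x3), form their disjunction, and complement — that gives a formula that is 1 everywhere H is.

H(x1, x2, x3) = ¬(((¬x1 ∧ x2) ∧ ¬x3) ∨ ((x1 ∧ ¬x2) ∧ ¬x3))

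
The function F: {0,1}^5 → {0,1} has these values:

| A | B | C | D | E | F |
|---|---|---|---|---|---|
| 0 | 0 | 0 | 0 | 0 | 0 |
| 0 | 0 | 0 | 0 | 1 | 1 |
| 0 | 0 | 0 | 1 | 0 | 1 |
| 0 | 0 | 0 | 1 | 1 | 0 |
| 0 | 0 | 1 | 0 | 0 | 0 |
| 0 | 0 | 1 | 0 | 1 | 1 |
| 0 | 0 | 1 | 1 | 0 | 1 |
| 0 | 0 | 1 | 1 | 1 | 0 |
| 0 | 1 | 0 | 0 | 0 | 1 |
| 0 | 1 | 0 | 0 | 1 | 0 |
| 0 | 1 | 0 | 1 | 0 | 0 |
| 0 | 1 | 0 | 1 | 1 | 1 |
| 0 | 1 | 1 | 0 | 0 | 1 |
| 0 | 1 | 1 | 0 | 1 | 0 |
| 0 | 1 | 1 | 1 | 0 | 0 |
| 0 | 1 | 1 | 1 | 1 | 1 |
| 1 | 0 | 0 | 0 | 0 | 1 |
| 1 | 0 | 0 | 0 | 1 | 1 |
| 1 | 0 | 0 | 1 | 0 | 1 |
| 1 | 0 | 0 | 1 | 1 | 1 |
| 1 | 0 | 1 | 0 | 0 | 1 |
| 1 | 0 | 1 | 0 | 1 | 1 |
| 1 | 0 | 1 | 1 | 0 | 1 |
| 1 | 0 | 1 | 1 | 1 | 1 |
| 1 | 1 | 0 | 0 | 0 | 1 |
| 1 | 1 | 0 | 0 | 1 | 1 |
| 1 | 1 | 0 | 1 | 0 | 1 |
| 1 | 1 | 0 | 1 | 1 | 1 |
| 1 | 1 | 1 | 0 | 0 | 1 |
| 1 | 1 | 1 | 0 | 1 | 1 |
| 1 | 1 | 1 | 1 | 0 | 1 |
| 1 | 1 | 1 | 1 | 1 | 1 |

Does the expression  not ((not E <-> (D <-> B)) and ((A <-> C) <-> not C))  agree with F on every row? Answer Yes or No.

Test each input against both F and the formula:
  A=0, B=0, C=0, D=0, E=0: formula gives 0, F = 0 ✓
  A=0, B=0, C=0, D=0, E=1: formula gives 1, F = 1 ✓
  A=0, B=0, C=0, D=1, E=0: formula gives 1, F = 1 ✓
  A=0, B=0, C=0, D=1, E=1: formula gives 0, F = 0 ✓
  …and likewise for the remaining 28 rows.
Every row agrees, so the formula is equivalent.

Yes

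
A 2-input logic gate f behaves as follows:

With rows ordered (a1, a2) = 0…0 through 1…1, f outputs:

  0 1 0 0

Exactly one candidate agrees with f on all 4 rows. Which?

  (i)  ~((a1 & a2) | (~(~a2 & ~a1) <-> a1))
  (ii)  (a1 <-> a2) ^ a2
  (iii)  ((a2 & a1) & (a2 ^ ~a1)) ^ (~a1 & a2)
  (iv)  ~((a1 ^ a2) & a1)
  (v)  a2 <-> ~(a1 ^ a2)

i

(ii) fails at (0,0): the formula yields 1, f is 0.
(iii) fails at (1,1): the formula yields 1, f is 0.
(iv) fails at (0,0): the formula yields 1, f is 0.
(v) fails at (0,1): the formula yields 0, f is 1.
Only (i) survives; checking it on all 4 rows confirms it matches f.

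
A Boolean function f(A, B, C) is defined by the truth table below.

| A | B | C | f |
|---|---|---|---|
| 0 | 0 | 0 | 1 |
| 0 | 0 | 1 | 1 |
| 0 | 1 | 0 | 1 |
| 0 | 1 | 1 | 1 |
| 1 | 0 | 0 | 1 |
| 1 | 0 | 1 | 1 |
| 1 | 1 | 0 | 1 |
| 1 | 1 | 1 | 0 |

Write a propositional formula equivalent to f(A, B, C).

The output is 0 only when every input is 1 — NAND of all inputs.

f(A, B, C) = not ((A and B) and C)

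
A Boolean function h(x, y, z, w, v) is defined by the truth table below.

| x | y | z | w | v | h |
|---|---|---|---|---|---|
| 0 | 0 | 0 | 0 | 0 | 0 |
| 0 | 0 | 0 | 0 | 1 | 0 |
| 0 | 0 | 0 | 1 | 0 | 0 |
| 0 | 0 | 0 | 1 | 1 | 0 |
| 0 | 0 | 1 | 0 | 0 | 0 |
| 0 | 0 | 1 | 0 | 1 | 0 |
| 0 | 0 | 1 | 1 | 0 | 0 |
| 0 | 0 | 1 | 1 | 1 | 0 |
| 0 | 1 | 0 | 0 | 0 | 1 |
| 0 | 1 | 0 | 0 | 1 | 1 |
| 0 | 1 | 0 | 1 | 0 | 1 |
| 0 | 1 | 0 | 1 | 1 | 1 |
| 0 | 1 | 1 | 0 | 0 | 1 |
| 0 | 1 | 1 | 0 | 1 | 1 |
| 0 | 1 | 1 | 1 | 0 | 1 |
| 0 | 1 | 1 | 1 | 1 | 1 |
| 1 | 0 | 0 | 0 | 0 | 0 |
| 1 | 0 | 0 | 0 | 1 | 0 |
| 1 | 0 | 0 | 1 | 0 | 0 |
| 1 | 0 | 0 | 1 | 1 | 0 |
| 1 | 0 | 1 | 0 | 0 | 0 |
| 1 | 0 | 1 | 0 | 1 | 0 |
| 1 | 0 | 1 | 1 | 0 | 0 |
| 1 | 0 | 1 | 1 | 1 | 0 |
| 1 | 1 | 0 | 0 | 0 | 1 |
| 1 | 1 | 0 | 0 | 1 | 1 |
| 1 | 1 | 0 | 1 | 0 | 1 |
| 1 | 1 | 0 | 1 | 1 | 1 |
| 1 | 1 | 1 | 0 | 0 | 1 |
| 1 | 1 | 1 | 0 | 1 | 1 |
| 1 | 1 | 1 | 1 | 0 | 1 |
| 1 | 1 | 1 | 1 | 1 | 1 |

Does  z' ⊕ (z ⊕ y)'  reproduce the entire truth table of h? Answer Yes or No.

Check the formula against h row by row:
  x=0, y=0, z=0, w=0, v=0: formula gives 0, h = 0 ✓
  x=0, y=0, z=0, w=0, v=1: formula gives 0, h = 0 ✓
  x=0, y=0, z=0, w=1, v=0: formula gives 0, h = 0 ✓
  x=0, y=0, z=0, w=1, v=1: formula gives 0, h = 0 ✓
  … (the remaining 28 rows also agree.)
All 32 rows match — the expression computes h exactly.

Yes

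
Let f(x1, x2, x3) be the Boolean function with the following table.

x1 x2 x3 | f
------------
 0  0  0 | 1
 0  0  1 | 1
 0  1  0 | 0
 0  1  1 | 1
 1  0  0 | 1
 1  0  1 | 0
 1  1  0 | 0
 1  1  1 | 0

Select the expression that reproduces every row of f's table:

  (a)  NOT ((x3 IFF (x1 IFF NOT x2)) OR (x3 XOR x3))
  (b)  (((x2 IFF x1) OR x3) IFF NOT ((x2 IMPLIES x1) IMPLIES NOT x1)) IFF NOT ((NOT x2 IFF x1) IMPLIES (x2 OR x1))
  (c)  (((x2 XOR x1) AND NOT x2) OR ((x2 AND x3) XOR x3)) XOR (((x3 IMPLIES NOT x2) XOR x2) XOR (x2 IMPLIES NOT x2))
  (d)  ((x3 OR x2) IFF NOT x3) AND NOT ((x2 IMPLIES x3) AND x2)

(a): at (0,0,0) it gives 0, but f = 1 — eliminated.
(c): at (0,0,0) it gives 0, but f = 1 — eliminated.
(d): at (0,0,0) it gives 0, but f = 1 — eliminated.
That leaves (b). Evaluating it on every row reproduces the table of f exactly.

b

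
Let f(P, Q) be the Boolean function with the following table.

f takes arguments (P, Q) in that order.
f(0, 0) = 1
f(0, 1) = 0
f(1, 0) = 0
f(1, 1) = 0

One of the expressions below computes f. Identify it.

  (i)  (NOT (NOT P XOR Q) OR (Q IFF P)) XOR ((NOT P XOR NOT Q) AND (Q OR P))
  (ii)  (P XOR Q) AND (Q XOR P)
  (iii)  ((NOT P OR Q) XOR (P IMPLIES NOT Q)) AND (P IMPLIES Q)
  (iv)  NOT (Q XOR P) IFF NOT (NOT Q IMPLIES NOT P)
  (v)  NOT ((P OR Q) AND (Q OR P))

v

(i) fails at (1,1): the formula yields 1, f is 0.
(ii) fails at (0,0): the formula yields 0, f is 1.
(iii) fails at (0,0): the formula yields 0, f is 1.
(iv) fails at (0,0): the formula yields 0, f is 1.
Only (v) survives; checking it on all 4 rows confirms it matches f.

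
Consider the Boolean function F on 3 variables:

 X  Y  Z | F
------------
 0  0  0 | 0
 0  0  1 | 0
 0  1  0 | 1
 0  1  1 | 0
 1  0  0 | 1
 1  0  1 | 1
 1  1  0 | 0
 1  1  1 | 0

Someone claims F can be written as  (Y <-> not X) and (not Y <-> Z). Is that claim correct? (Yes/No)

Test each input against both F and the formula:
  X=0, Y=0, Z=0: formula gives 0, F = 0 ✓
  X=0, Y=0, Z=1: formula gives 0, F = 0 ✓
  X=0, Y=1, Z=0: formula gives 1, F = 1 ✓
  X=0, Y=1, Z=1: formula gives 0, F = 0 ✓
  X=1, Y=0, Z=0: formula gives 0, but F = 1 ✗
Since they disagree at (1,0,0), the expression is not a correct formula for F.

No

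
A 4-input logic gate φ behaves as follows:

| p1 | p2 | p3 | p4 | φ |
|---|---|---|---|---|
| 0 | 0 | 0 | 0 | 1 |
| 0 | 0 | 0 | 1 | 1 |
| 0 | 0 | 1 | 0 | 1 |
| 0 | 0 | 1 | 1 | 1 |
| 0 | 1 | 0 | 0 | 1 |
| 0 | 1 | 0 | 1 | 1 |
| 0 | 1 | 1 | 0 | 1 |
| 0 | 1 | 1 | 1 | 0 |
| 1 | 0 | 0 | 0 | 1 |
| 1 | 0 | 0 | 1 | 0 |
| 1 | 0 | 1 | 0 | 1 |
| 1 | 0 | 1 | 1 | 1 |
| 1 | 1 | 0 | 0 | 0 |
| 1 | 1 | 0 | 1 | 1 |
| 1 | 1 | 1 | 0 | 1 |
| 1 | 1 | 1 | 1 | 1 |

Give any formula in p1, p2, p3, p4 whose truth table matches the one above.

φ is 0 on only 3 rows — (0,1,1,1), (1,0,0,1), (1,1,0,0). Writing each as a minterm (¬p1·p2·p3·p4, p1·¬p2·¬p3·p4, p1·p2·¬p3·¬p4) and OR-ing them characterizes exactly where φ=0, so φ is the negation of that disjunction.

φ(p1, p2, p3, p4) = ¬(((((¬p1 ∧ p2) ∧ p3) ∧ p4) ∨ (((p1 ∧ ¬p2) ∧ ¬p3) ∧ p4)) ∨ (((p1 ∧ p2) ∧ ¬p3) ∧ ¬p4))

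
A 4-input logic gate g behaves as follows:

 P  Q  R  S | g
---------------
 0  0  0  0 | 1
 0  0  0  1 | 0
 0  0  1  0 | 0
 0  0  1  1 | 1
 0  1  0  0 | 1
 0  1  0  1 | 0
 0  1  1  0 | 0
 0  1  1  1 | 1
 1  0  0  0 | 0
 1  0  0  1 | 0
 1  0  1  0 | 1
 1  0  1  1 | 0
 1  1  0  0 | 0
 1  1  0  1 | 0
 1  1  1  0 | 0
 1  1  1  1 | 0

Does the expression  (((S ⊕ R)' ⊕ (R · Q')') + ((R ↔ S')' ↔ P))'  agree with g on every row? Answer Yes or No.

No

Test each input against both g and the formula:
  P=0, Q=0, R=0, S=0: formula gives 1, g = 1 ✓
  P=0, Q=0, R=0, S=1: formula gives 0, g = 0 ✓
  P=0, Q=0, R=1, S=0: formula gives 0, g = 0 ✓
  P=0, Q=0, R=1, S=1: formula gives 0, but g = 1 ✗
Since they disagree at (0,0,1,1), the expression is not a correct formula for g.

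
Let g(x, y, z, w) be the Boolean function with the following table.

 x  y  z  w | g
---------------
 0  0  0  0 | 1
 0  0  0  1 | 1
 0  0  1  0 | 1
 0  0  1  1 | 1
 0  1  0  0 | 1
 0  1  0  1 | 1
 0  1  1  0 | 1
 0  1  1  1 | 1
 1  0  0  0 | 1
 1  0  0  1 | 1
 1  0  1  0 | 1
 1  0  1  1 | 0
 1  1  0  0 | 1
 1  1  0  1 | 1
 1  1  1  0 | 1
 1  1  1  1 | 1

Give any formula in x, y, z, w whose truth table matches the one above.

g is 0 on exactly one input, (1,0,1,1), whose minterm is x·¬y·z·w. So g is the negation of that single conjunction.

g(x, y, z, w) = ¬(((x ∧ ¬y) ∧ z) ∧ w)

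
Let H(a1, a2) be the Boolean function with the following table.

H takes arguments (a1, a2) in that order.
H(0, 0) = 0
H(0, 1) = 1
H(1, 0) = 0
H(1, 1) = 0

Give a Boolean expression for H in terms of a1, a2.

H(a1, a2) = NOT a1 AND a2

1 only at (0,1): NOT a1 AND a2.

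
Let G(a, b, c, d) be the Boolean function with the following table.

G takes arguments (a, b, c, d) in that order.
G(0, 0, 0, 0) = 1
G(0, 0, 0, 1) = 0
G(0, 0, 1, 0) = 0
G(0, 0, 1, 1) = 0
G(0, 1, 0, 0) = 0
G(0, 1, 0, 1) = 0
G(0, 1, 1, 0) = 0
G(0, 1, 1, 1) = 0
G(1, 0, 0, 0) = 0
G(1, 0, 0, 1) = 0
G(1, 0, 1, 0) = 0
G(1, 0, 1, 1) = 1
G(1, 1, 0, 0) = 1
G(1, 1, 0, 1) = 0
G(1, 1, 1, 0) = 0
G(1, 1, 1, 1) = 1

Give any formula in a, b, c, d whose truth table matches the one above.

G(a, b, c, d) = (((((~a & ~b) & ~c) & ~d) | (((a & ~b) & c) & d)) | (((a & b) & ~c) & ~d)) | (((a & b) & c) & d)

The 1-rows are (0,0,0,0), (1,0,1,1), (1,1,0,0), (1,1,1,1). Each contributes one minterm — ¬a·¬b·¬c·¬d; a·¬b·c·d; a·b·¬c·¬d; a·b·c·d — and their disjunction is a sum-of-products form of G.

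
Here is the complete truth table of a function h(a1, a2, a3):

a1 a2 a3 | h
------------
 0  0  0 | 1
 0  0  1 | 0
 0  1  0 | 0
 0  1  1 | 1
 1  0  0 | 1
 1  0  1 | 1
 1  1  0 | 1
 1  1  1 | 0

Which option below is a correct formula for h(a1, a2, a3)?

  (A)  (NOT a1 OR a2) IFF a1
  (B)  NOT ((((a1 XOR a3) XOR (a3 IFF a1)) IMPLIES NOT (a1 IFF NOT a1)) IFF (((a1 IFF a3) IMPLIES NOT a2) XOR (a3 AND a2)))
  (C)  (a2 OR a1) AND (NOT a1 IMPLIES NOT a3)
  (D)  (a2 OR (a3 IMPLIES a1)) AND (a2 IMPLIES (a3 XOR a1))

D

(A) disagrees with h on (0,0,0) (formula → 0, table → 1); rule it out.
(B) disagrees with h on (0,0,0) (formula → 0, table → 1); rule it out.
(C) disagrees with h on (0,0,0) (formula → 0, table → 1); rule it out.
That leaves (D). Evaluating it on every row reproduces the table of h exactly.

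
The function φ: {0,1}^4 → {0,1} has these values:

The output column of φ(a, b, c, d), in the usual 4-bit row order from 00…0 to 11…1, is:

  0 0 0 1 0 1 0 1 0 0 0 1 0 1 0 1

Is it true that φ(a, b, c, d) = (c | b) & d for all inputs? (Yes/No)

Yes

Test each input against both φ and the formula:
  a=0, b=0, c=0, d=0: formula gives 0, φ = 0 ✓
  a=0, b=0, c=0, d=1: formula gives 0, φ = 0 ✓
  a=0, b=0, c=1, d=0: formula gives 0, φ = 0 ✓
  a=0, b=0, c=1, d=1: formula gives 1, φ = 1 ✓
  … (the remaining 12 rows also agree.)
No disagreement on any input; they are logically equivalent.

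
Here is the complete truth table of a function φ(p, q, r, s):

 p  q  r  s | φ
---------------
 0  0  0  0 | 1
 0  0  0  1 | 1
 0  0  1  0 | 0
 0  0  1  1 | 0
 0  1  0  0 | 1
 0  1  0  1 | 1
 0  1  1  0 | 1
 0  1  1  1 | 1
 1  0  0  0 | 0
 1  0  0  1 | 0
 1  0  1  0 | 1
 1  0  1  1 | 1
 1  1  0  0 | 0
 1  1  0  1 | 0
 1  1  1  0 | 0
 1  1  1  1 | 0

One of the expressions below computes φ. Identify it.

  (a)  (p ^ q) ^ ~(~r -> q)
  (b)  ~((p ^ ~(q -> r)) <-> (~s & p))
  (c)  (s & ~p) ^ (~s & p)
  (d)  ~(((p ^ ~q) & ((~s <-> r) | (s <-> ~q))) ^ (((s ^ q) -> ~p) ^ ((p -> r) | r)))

(b) fails at (0,0,0,0): the formula yields 0, φ is 1.
(c) fails at (0,0,0,0): the formula yields 0, φ is 1.
(d) fails at (0,0,0,1): the formula yields 0, φ is 1.
Only (a) survives; checking it on all 16 rows confirms it matches φ.

a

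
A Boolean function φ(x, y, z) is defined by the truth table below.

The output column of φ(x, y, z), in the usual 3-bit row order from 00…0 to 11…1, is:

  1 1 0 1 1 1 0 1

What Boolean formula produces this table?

φ(x, y, z) = ~(((~x & y) & ~z) | ((x & y) & ~z))

The 0-rows are (0,1,0), (1,1,0). Take each as a conjunction (¬x·y·¬z, x·y·¬z), form their disjunction, and complement — that gives a formula that is 1 everywhere φ is.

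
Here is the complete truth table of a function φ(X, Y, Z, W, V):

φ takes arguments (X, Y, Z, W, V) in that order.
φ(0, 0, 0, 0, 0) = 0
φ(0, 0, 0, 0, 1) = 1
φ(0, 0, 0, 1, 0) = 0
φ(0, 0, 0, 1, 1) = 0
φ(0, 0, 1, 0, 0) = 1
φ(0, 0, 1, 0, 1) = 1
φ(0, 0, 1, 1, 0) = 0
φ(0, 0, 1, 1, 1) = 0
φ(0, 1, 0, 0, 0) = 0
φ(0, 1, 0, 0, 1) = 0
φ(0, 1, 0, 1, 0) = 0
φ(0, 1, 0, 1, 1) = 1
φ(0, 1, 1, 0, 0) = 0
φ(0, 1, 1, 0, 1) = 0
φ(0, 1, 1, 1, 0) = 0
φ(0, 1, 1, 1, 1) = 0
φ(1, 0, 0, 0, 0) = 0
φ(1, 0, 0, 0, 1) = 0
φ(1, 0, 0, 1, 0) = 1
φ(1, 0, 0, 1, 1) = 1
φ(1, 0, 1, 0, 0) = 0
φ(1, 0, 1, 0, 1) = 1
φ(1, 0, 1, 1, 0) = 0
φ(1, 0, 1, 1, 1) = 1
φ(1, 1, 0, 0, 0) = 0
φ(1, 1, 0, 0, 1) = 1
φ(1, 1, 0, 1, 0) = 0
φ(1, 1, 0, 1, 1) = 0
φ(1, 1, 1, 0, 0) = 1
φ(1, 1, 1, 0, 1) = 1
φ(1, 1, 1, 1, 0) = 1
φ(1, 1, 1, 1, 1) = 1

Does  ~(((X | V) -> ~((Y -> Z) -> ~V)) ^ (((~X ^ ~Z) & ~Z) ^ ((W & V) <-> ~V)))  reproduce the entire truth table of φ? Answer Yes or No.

No

Check the formula against φ row by row:
  X=0, Y=0, Z=0, W=0, V=0: formula gives 0, φ = 0 ✓
  X=0, Y=0, Z=0, W=0, V=1: formula gives 1, φ = 1 ✓
  X=0, Y=0, Z=0, W=1, V=0: formula gives 0, φ = 0 ✓
  X=0, Y=0, Z=0, W=1, V=1: formula gives 0, φ = 0 ✓
  X=0, Y=0, Z=1, W=0, V=0: formula gives 0, but φ = 1 ✗
Since they disagree at (0,0,1,0,0), the expression is not a correct formula for φ.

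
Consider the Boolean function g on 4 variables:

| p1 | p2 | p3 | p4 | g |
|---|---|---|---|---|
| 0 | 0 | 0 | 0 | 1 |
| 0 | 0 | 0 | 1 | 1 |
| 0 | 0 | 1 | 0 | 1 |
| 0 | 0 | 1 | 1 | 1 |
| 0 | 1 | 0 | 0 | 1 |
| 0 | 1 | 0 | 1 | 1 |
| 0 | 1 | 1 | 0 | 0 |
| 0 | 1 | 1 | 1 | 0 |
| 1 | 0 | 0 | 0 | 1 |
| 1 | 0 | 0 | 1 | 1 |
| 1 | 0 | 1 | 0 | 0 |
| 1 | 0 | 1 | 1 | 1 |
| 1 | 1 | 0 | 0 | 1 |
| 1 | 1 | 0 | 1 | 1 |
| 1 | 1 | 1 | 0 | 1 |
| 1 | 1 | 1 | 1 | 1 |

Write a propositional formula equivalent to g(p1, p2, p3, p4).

g(p1, p2, p3, p4) = ~(((((~p1 & p2) & p3) & ~p4) | (((~p1 & p2) & p3) & p4)) | (((p1 & ~p2) & p3) & ~p4))

g is 0 on only 3 rows — (0,1,1,0), (0,1,1,1), (1,0,1,0). Writing each as a minterm (¬p1·p2·p3·¬p4, ¬p1·p2·p3·p4, p1·¬p2·p3·¬p4) and OR-ing them characterizes exactly where g=0, so g is the negation of that disjunction.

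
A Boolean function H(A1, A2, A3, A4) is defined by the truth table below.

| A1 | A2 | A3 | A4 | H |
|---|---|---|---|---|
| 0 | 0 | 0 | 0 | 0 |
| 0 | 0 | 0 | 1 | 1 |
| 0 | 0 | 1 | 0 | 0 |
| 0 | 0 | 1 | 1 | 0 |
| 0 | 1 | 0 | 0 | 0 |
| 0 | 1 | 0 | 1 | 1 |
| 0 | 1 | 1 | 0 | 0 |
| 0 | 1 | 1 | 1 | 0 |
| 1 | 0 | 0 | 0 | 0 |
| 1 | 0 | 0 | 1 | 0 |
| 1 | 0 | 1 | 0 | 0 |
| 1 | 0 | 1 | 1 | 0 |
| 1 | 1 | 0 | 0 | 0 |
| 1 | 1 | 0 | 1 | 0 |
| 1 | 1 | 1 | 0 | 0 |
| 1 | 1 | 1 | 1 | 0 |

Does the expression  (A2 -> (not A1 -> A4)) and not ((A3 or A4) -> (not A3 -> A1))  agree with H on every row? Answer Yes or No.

Test each input against both H and the formula:
  A1=0, A2=0, A3=0, A4=0: formula gives 0, H = 0 ✓
  A1=0, A2=0, A3=0, A4=1: formula gives 1, H = 1 ✓
  A1=0, A2=0, A3=1, A4=0: formula gives 0, H = 0 ✓
  A1=0, A2=0, A3=1, A4=1: formula gives 0, H = 0 ✓
  … (the remaining 12 rows also agree.)
Every row agrees, so the formula is equivalent.

Yes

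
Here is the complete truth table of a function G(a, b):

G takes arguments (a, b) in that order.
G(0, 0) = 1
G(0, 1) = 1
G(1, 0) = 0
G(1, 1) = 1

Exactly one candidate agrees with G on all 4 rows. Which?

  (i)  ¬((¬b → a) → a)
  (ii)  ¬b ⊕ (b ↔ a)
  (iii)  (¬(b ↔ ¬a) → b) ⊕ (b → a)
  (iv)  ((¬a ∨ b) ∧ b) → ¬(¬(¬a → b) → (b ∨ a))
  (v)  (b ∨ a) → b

(i) fails at (0,0): the formula yields 0, G is 1.
(ii) fails at (0,0): the formula yields 0, G is 1.
(iii) fails at (1,1): the formula yields 0, G is 1.
(iv) fails at (0,1): the formula yields 0, G is 1.
Only (v) survives; checking it on all 4 rows confirms it matches G.

v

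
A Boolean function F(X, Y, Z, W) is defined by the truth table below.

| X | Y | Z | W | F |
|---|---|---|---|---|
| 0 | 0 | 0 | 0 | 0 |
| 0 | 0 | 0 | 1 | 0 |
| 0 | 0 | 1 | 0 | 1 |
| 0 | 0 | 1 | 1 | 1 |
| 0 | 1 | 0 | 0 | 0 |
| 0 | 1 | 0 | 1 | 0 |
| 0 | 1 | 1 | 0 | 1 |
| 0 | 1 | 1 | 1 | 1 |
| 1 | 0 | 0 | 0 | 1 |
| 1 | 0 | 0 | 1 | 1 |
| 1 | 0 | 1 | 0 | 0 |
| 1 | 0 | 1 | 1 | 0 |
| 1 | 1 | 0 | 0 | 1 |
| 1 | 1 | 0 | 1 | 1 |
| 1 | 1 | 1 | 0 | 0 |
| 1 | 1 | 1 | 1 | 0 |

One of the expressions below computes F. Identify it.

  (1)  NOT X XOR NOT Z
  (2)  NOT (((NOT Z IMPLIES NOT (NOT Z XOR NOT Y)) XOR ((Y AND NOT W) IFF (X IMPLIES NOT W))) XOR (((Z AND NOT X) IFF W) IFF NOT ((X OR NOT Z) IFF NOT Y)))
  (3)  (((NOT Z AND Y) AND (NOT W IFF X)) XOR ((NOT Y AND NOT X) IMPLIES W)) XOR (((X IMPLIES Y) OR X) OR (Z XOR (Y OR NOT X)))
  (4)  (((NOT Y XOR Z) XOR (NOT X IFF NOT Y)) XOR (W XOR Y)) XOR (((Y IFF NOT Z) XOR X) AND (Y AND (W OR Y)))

1

(2): at (0,0,0,1) it gives 1, but F = 0 — eliminated.
(3): at (0,0,0,0) it gives 1, but F = 0 — eliminated.
(4): at (0,0,0,1) it gives 1, but F = 0 — eliminated.
Only (1) survives; checking it on all 16 rows confirms it matches F.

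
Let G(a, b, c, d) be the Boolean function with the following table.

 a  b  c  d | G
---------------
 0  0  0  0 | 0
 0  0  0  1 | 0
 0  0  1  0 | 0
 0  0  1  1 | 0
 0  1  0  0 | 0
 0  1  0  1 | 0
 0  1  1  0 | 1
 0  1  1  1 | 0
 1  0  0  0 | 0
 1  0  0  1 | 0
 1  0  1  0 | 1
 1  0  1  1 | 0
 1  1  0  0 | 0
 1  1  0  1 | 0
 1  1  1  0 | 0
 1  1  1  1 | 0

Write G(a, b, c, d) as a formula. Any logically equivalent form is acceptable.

G(a, b, c, d) = (((¬a ∧ b) ∧ c) ∧ ¬d) ∨ (((a ∧ ¬b) ∧ c) ∧ ¬d)

G=1 on 2 inputs: (0,1,1,0), (1,0,1,0). Reading each as a conjunction of literals (¬a·b·c·¬d, a·¬b·c·¬d) and taking the OR gives the canonical DNF.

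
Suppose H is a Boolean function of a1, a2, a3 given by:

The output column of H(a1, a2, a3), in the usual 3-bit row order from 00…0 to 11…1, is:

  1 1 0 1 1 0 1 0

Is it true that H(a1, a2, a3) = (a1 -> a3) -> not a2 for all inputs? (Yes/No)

Evaluate (a1 -> a3) -> not a2 on each row and compare to H:
  a1=0, a2=0, a3=0: formula gives 1, H = 1 ✓
  a1=0, a2=0, a3=1: formula gives 1, H = 1 ✓
  a1=0, a2=1, a3=0: formula gives 0, H = 0 ✓
  a1=0, a2=1, a3=1: formula gives 0, but H = 1 ✗
Since they disagree at (0,1,1), the expression is not a correct formula for H.

No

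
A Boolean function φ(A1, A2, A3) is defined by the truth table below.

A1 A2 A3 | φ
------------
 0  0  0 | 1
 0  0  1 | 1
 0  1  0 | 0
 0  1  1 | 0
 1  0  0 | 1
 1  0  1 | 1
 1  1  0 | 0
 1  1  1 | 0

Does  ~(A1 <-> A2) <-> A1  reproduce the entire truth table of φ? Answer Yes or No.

Check the formula against φ row by row:
  A1=0, A2=0, A3=0: formula gives 1, φ = 1 ✓
  A1=0, A2=0, A3=1: formula gives 1, φ = 1 ✓
  A1=0, A2=1, A3=0: formula gives 0, φ = 0 ✓
  A1=0, A2=1, A3=1: formula gives 0, φ = 0 ✓
  A1=1, A2=0, A3=0: formula gives 1, φ = 1 ✓
  …and likewise for the remaining 3 rows.
Every row agrees, so the formula is equivalent.

Yes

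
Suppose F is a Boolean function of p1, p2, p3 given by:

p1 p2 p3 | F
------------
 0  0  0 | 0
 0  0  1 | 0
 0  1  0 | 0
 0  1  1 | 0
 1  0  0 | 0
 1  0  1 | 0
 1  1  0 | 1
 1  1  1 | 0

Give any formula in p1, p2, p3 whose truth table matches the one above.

F is 1 on exactly one input, (1,1,0), whose minterm is p1·p2·¬p3. So F is just that conjunction.

F(p1, p2, p3) = (p1 AND p2) AND NOT p3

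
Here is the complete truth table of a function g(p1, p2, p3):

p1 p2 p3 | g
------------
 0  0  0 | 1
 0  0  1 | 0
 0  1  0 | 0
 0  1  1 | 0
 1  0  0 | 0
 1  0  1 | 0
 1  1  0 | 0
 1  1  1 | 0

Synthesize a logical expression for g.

g(p1, p2, p3) = (p1' · p2') · p3'

g is 1 on exactly one input, (0,0,0), whose minterm is ¬p1·¬p2·¬p3. So g is just that conjunction.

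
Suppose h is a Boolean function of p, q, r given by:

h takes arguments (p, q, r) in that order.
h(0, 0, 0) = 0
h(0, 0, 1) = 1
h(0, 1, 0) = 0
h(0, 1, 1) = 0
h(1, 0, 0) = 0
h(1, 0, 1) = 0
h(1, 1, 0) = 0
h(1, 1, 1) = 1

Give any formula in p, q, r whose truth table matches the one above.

The 1-rows are (0,0,1), (1,1,1). Each contributes one minterm — ¬p·¬q·r; p·q·r — and their disjunction is a sum-of-products form of h.

h(p, q, r) = ((~p & ~q) & r) | ((p & q) & r)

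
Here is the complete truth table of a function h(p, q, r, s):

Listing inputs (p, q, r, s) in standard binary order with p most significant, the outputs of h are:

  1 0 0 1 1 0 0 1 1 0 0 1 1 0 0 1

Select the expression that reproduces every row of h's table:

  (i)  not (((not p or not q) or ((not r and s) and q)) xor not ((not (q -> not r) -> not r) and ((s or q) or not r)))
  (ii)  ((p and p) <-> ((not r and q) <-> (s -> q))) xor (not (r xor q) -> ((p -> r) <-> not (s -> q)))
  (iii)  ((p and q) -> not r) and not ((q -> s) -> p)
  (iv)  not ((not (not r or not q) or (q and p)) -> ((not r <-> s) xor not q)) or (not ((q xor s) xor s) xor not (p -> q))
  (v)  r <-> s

(i): at (0,0,0,0) it gives 0, but h = 1 — eliminated.
(ii): at (0,0,0,1) it gives 1, but h = 0 — eliminated.
(iii): at (0,0,0,1) it gives 1, but h = 0 — eliminated.
(iv): at (0,0,0,1) it gives 1, but h = 0 — eliminated.
That leaves (v). Evaluating it on every row reproduces the table of h exactly.

v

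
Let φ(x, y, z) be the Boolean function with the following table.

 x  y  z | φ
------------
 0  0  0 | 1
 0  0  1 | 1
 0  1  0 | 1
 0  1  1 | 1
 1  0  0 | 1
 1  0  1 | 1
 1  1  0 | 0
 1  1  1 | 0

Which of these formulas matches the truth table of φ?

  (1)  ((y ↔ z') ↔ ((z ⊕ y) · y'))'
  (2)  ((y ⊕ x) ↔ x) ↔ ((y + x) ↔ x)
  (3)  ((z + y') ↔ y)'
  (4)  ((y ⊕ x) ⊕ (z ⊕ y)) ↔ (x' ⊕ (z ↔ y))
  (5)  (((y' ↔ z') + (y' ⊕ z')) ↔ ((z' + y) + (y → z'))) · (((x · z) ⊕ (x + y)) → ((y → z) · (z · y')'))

2

(1) fails at (0,0,0): the formula yields 0, φ is 1.
(3) fails at (0,1,1): the formula yields 0, φ is 1.
(4) fails at (0,1,0): the formula yields 0, φ is 1.
(5) fails at (0,1,0): the formula yields 0, φ is 1.
That leaves (2). Evaluating it on every row reproduces the table of φ exactly.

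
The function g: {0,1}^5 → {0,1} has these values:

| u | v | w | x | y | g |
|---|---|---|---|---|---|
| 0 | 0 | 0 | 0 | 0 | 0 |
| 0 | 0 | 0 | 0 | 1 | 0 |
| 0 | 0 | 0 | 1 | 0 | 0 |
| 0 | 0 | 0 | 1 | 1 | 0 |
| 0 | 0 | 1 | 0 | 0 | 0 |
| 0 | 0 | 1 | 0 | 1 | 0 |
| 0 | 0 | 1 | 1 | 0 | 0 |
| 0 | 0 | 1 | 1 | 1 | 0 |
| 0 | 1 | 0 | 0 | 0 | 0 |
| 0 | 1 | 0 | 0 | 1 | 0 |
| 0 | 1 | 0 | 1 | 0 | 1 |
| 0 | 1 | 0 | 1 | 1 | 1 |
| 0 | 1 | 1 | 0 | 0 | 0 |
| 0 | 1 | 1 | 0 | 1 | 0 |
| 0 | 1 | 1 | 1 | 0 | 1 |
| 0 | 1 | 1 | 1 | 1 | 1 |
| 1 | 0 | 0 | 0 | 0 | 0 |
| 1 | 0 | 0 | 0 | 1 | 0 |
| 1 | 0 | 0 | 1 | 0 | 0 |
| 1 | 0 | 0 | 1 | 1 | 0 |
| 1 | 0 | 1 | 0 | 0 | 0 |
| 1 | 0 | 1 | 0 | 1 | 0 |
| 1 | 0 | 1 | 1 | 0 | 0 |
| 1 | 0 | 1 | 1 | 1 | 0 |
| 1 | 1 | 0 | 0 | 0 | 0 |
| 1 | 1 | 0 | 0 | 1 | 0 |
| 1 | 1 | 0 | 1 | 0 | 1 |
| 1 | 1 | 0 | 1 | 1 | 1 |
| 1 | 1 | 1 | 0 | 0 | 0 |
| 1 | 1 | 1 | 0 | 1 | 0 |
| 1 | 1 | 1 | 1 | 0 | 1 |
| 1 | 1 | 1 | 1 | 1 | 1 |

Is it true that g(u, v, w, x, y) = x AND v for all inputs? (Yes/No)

Yes

Evaluate x AND v on each row and compare to g:
  u=0, v=0, w=0, x=0, y=0: formula gives 0, g = 0 ✓
  u=0, v=0, w=0, x=0, y=1: formula gives 0, g = 0 ✓
  u=0, v=0, w=0, x=1, y=0: formula gives 0, g = 0 ✓
  u=0, v=0, w=0, x=1, y=1: formula gives 0, g = 0 ✓
  … (the remaining 28 rows also agree.)
No disagreement on any input; they are logically equivalent.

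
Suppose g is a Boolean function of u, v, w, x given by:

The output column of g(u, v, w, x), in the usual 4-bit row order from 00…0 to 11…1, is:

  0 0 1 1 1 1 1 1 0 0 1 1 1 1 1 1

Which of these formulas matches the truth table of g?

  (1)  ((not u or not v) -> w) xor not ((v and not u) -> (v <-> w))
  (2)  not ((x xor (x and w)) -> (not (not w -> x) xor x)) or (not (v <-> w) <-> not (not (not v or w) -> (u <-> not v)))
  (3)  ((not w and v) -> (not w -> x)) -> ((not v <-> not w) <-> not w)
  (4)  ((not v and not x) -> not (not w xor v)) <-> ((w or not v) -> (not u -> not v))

(2) fails at (0,0,0,0): the formula yields 1, g is 0.
(3) fails at (0,0,0,0): the formula yields 1, g is 0.
(4) fails at (0,0,0,1): the formula yields 1, g is 0.
(1) is the remaining candidate, and it agrees with g on all 16 inputs.

1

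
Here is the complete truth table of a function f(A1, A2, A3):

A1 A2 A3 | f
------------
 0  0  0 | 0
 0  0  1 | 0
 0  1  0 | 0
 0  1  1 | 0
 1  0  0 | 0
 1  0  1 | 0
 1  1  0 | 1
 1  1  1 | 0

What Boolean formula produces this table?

f(A1, A2, A3) = (A1 AND A2) AND NOT A3

f is 1 on exactly one input, (1,1,0), whose minterm is A1·A2·¬A3. So f is just that conjunction.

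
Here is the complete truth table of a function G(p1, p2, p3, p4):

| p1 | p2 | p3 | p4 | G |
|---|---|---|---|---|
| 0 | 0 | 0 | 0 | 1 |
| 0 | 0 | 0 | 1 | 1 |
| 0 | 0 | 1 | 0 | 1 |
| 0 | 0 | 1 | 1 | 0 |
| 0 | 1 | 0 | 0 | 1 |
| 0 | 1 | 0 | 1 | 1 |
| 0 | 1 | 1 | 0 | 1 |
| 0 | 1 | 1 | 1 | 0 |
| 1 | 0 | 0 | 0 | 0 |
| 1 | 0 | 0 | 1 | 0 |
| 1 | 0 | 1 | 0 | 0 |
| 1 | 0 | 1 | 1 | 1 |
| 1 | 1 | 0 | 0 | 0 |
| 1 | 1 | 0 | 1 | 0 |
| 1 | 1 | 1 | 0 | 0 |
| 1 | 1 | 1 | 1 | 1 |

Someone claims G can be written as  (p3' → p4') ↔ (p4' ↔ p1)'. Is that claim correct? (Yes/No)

Yes

Test each input against both G and the formula:
  p1=0, p2=0, p3=0, p4=0: formula gives 1, G = 1 ✓
  p1=0, p2=0, p3=0, p4=1: formula gives 1, G = 1 ✓
  p1=0, p2=0, p3=1, p4=0: formula gives 1, G = 1 ✓
  p1=0, p2=0, p3=1, p4=1: formula gives 0, G = 0 ✓
  … (the remaining 12 rows also agree.)
No disagreement on any input; they are logically equivalent.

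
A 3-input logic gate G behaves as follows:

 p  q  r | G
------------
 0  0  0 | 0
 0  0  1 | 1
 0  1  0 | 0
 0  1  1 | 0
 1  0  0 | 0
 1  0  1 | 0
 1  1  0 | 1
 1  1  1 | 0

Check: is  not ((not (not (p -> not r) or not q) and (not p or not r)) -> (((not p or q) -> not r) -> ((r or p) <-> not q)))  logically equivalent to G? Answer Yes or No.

Check the formula against G row by row:
  p=0, q=0, r=0: formula gives 0, G = 0 ✓
  p=0, q=0, r=1: formula gives 0, but G = 1 ✗
Since they disagree at (0,0,1), the expression is not a correct formula for G.

No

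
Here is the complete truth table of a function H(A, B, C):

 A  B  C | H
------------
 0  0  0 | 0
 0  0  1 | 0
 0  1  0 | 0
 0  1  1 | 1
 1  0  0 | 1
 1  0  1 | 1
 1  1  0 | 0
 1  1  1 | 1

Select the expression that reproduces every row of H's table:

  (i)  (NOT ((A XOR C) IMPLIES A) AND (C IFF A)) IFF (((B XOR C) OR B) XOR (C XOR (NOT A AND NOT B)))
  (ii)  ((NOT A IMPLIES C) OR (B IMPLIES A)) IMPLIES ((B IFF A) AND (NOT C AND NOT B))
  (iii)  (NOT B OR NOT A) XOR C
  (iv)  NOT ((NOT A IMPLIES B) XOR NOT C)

i

(ii) fails at (0,0,0): the formula yields 1, H is 0.
(iii) fails at (0,0,0): the formula yields 1, H is 0.
(iv) fails at (0,0,1): the formula yields 1, H is 0.
(i) is the remaining candidate, and it agrees with H on all 8 inputs.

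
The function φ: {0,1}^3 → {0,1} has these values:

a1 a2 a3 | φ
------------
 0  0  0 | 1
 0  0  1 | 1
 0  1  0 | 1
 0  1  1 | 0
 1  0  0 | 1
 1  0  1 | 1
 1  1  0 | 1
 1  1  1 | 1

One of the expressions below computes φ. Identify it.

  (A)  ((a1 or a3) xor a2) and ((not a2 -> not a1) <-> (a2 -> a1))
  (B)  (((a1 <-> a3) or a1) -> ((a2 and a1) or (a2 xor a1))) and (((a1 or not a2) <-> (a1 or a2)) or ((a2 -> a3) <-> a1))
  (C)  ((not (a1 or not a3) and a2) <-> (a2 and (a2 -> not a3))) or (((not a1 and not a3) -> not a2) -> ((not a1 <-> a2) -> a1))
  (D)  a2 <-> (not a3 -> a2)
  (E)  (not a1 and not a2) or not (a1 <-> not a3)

(A) fails at (0,0,0): the formula yields 0, φ is 1.
(B) fails at (0,0,0): the formula yields 0, φ is 1.
(D) fails at (0,0,1): the formula yields 0, φ is 1.
(E) fails at (1,0,0): the formula yields 0, φ is 1.
That leaves (C). Evaluating it on every row reproduces the table of φ exactly.

C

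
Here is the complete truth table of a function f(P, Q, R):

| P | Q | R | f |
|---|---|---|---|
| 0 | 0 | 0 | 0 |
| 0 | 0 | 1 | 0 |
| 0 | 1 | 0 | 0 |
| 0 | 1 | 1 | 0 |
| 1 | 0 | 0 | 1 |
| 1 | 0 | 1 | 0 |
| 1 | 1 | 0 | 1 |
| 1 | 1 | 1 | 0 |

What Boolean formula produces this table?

f=1 on 2 inputs: (1,0,0), (1,1,0). Reading each as a conjunction of literals (P·¬Q·¬R, P·Q·¬R) and taking the OR gives the canonical DNF.

f(P, Q, R) = ((P & ~Q) & ~R) | ((P & Q) & ~R)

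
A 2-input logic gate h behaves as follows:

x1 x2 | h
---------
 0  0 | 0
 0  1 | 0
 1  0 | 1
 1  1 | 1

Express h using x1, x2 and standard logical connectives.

The output simply equals x1.

h(x1, x2) = x1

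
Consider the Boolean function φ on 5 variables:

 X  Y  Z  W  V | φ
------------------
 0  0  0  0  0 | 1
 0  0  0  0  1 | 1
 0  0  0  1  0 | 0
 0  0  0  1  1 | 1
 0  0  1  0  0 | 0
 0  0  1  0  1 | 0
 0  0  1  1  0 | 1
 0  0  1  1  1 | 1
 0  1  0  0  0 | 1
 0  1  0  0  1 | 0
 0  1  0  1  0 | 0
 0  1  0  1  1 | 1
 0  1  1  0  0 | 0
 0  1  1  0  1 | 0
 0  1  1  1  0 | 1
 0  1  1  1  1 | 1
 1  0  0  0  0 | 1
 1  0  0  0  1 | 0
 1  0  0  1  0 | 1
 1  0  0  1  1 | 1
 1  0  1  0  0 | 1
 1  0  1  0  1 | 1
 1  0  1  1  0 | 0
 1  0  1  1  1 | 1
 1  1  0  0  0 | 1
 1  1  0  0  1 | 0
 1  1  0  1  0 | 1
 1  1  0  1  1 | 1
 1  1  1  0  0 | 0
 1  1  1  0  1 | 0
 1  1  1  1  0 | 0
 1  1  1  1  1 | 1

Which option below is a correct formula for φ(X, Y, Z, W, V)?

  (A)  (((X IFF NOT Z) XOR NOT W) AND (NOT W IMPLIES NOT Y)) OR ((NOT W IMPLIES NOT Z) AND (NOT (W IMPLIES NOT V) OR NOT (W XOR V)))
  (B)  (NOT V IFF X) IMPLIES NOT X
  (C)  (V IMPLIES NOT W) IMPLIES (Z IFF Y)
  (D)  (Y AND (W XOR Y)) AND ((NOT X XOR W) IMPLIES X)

A

(B): at (0,0,0,1,0) it gives 1, but φ = 0 — eliminated.
(C): at (0,0,0,1,0) it gives 1, but φ = 0 — eliminated.
(D): at (0,0,0,0,0) it gives 0, but φ = 1 — eliminated.
That leaves (A). Evaluating it on every row reproduces the table of φ exactly.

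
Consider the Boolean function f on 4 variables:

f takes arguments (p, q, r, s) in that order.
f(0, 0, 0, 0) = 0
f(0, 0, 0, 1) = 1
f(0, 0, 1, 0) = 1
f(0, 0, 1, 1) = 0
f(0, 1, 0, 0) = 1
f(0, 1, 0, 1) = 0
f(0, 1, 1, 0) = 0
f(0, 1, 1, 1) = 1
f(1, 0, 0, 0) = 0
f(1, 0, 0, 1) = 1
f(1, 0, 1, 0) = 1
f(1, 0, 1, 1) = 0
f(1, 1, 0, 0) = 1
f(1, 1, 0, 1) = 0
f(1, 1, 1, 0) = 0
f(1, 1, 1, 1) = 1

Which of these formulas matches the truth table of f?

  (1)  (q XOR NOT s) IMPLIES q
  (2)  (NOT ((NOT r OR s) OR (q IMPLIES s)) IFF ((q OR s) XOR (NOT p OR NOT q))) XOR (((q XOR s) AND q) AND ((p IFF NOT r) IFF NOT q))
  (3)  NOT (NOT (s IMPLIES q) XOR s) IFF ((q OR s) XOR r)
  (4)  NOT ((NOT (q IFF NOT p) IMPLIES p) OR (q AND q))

(1) fails at (0,0,1,0): the formula yields 0, f is 1.
(2) fails at (0,0,1,0): the formula yields 0, f is 1.
(4) fails at (0,0,0,0): the formula yields 1, f is 0.
That leaves (3). Evaluating it on every row reproduces the table of f exactly.

3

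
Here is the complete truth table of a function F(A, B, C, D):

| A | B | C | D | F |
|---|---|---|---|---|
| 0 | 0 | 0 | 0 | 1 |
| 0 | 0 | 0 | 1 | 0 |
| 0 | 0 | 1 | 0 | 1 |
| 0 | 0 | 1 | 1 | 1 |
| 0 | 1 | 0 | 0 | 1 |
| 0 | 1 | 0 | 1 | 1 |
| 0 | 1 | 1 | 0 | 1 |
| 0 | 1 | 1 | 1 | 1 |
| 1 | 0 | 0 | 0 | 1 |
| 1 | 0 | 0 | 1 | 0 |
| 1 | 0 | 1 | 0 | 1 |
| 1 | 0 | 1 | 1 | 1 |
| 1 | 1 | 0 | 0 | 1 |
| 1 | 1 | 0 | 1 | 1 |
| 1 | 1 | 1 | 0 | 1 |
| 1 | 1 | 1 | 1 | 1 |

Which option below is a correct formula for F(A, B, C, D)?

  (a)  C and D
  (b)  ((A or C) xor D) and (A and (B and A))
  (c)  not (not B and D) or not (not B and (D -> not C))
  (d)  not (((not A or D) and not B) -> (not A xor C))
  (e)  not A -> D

(a) fails at (0,0,0,0): the formula yields 0, F is 1.
(b) fails at (0,0,0,0): the formula yields 0, F is 1.
(d) fails at (0,0,0,0): the formula yields 0, F is 1.
(e) fails at (0,0,0,0): the formula yields 0, F is 1.
(c) is the remaining candidate, and it agrees with F on all 16 inputs.

c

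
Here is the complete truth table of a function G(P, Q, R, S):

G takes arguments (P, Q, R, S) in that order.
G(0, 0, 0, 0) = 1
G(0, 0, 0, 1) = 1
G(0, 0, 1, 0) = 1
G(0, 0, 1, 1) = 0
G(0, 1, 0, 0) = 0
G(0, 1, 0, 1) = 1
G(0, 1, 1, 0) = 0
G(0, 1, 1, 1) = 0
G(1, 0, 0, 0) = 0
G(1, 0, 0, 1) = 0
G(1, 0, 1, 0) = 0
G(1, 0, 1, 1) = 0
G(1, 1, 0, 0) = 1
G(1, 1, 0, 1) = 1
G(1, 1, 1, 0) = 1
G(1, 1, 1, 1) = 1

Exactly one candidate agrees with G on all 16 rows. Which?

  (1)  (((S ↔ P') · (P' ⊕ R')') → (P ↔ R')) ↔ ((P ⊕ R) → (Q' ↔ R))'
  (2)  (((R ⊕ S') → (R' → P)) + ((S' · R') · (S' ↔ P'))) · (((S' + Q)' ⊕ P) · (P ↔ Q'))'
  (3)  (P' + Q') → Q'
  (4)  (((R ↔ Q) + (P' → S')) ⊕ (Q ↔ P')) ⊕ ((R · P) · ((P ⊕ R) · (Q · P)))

4

(1) disagrees with G on (0,0,0,0) (formula → 0, table → 1); rule it out.
(2) disagrees with G on (0,0,1,1) (formula → 1, table → 0); rule it out.
(3) disagrees with G on (0,0,1,1) (formula → 1, table → 0); rule it out.
(4) is the remaining candidate, and it agrees with G on all 16 inputs.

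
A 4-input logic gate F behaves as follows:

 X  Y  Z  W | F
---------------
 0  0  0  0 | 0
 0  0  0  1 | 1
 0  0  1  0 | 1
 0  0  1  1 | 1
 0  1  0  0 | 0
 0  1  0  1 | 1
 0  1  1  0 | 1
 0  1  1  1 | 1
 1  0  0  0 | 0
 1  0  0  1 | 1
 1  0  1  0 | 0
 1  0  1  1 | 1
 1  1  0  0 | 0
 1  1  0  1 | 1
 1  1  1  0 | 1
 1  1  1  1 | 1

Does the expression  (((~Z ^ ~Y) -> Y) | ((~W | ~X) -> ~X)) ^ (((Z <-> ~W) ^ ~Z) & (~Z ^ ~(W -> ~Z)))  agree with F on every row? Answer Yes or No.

Evaluate (((~Z ^ ~Y) -> Y) | ((~W | ~X) -> ~X)) ^ (((Z <-> ~W) ^ ~Z) & (~Z ^ ~(W -> ~Z))) on each row and compare to F:
  X=0, Y=0, Z=0, W=0: formula gives 0, F = 0 ✓
  X=0, Y=0, Z=0, W=1: formula gives 1, F = 1 ✓
  X=0, Y=0, Z=1, W=0: formula gives 1, F = 1 ✓
  X=0, Y=0, Z=1, W=1: formula gives 1, F = 1 ✓
  … (the remaining 12 rows also agree.)
Every row agrees, so the formula is equivalent.

Yes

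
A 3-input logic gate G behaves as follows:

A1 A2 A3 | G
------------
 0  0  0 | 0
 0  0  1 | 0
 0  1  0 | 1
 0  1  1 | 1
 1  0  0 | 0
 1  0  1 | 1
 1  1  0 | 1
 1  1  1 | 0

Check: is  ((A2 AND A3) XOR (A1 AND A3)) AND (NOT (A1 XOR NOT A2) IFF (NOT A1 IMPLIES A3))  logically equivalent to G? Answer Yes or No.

Check the formula against G row by row:
  A1=0, A2=0, A3=0: formula gives 0, G = 0 ✓
  A1=0, A2=0, A3=1: formula gives 0, G = 0 ✓
  A1=0, A2=1, A3=0: formula gives 0, but G = 1 ✗
A single disagreement suffices: at (0,1,0) they differ, so the formula does not compute G.

No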